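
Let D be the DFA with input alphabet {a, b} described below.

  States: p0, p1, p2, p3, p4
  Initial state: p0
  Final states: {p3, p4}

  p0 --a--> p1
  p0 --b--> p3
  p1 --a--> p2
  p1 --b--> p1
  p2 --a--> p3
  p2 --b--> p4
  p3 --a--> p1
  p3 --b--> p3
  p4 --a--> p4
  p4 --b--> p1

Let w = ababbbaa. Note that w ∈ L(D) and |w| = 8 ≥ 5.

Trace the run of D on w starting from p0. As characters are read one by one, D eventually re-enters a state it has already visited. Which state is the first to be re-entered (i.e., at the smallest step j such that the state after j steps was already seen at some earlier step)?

p1

State sequence: p0 -a-> p1 -b-> p1 -a-> p2 -b-> p4 -b-> p1 -b-> p1 -a-> p2 -a-> p3
First repeat at step 2: p1 was already visited.

The earliest repeat is at step j = 2: D is in p1, which it already visited at step i = 1.
Pumping length from the standard proof: p = 5 (the number of states). The repeated state found above gives |xy| = j ≤ 5 and |y| = j − i ≥ 1.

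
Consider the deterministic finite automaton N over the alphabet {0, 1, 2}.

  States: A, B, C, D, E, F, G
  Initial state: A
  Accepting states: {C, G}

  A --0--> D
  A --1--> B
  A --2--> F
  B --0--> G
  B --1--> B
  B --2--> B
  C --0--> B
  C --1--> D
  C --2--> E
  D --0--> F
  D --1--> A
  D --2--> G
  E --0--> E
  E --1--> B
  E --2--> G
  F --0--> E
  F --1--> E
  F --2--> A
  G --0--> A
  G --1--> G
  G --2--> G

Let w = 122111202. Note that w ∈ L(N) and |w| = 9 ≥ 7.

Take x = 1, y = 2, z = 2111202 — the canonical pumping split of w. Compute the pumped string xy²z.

1222111202

xy^2z = 1·2·2·2111202 = 1222111202.
Reading y = 2 takes N from B back to B, so after x·y·y the machine is still in B, and z then leads to the accepting state G. Hence 1222111202 ∈ L(N).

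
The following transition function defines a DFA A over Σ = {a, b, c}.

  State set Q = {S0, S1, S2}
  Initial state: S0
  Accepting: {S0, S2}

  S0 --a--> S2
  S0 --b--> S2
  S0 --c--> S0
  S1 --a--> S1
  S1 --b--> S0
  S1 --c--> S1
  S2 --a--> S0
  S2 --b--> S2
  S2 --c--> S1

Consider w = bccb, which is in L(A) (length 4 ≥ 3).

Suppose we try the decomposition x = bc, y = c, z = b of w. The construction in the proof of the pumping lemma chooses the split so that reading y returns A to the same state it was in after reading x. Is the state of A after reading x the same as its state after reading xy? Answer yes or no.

State sequence: S0 -b-> S2 -c-> S1 -c-> S1

After x (step 2): S1. After xy (step 3): S1.
They match, so y = c drives A around a cycle from S1 back to itself; pumping y any number of times keeps A in S1 before reading z, and xyⁱz ∈ L(A) for every i ≥ 0.

yes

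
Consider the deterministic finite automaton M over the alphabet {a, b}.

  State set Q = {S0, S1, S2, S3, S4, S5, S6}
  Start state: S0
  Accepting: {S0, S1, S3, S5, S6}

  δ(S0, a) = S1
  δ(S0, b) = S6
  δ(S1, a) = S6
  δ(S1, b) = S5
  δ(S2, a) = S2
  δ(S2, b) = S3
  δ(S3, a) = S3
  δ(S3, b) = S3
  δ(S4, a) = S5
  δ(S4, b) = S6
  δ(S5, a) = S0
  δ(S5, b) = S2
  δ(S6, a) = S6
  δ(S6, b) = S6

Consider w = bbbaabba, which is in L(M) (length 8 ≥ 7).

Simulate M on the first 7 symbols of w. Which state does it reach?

S6

State sequence: S0 -b-> S6 -b-> S6 -b-> S6 -a-> S6 -a-> S6 -b-> S6 -b-> S6

After reading 7 characters, M is in state S6.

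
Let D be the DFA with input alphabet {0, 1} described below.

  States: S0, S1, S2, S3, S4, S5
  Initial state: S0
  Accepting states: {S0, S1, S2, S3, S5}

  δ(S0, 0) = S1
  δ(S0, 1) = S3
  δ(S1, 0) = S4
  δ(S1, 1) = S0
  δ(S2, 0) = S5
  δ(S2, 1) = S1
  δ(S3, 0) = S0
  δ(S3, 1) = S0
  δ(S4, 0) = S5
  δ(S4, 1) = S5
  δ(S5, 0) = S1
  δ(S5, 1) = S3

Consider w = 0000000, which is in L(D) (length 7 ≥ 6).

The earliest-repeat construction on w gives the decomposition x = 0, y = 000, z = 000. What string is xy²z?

xy^2z = 0·000·000·000 = 0000000000.
Reading y = 000 takes D from S1 back to S1, so after x·y·y the machine is still in S1, and z then leads to the accepting state S1. Hence 0000000000 ∈ L(D).

0000000000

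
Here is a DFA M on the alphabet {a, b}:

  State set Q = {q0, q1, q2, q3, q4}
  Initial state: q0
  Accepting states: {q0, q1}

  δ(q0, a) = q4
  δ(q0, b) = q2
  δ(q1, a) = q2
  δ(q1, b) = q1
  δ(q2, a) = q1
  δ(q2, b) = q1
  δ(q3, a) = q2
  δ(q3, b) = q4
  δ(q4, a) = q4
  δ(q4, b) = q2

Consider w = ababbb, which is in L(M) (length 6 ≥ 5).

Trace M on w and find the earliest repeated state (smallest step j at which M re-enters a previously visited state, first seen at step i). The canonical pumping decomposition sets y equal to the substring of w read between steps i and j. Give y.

b

Run of M on w = a b a b b b:
  step 0: q0  (start)
  step 1: q4  (read a: q0→q4)
  step 2: q2  (read b: q4→q2)
  step 3: q1  (read a: q2→q1)
  step 4: q1  (read b: q1→q1)   ← first repeat (q1 seen earlier)
  step 5: q1  (read b: q1→q1)
  step 6: q1  (read b: q1→q1)

So i = 3, j = 4, giving x = w[0:3] = aba, y = w[3:4] = b, z = w[4:6] = bb.
Check: |xy| = 4 ≤ 5 and |y| = 1 ≥ 1. Reading y takes M from q1 back to q1, so every xyⁱz is accepted.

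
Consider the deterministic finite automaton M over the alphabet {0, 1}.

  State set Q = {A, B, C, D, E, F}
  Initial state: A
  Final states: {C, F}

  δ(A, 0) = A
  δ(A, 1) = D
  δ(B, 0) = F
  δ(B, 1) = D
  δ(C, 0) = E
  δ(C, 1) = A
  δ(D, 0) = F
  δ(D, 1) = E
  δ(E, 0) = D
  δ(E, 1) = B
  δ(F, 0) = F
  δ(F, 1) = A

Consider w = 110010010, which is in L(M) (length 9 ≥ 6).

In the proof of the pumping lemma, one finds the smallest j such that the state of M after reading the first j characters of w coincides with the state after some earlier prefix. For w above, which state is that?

State sequence: A -1-> D -1-> E -0-> D -0-> F -1-> A -0-> A -0-> A -1-> D -0-> F
First repeat at step 3: D was already visited.

The earliest repeat is at step j = 3: M is in D, which it already visited at step i = 1.

D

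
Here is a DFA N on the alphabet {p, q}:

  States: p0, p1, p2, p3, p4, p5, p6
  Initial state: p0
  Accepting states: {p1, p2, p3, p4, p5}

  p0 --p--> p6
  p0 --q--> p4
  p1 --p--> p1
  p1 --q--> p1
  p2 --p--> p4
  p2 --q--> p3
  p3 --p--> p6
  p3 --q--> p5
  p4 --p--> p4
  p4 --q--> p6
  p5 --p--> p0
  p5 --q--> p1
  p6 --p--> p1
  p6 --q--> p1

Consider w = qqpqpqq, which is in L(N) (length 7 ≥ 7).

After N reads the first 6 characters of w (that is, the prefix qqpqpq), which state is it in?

State sequence: p0 -q-> p4 -q-> p6 -p-> p1 -q-> p1 -p-> p1 -q-> p1

After reading 6 characters, N is in state p1.
(This kind of state-tracing is the core of the pumping-lemma construction: with 7 states, pigeonhole forces a repeat within the first 7 steps.)

p1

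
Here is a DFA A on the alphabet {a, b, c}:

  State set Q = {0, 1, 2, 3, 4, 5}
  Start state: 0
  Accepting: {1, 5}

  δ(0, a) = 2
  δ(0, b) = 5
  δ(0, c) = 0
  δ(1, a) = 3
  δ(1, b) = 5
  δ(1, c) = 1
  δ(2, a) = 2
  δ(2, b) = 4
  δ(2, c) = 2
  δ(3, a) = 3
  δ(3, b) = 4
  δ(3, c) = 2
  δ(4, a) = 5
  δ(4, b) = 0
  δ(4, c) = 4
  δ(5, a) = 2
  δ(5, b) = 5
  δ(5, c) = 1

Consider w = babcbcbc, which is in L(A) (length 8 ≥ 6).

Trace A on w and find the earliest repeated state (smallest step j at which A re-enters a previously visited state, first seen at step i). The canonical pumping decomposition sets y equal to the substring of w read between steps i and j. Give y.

c

Run of A on w = b a b c b c b c:
  step 0: 0  (start)
  step 1: 5  (read b: 0→5)
  step 2: 2  (read a: 5→2)
  step 3: 4  (read b: 2→4)
  step 4: 4  (read c: 4→4)   ← first repeat (4 seen earlier)
  step 5: 0  (read b: 4→0)
  step 6: 0  (read c: 0→0)
  step 7: 5  (read b: 0→5)
  step 8: 1  (read c: 5→1)

So i = 3, j = 4, giving x = w[0:3] = bab, y = w[3:4] = c, z = w[4:8] = bcbc.
Check: |xy| = 4 ≤ 6 and |y| = 1 ≥ 1. Reading y takes A from 4 back to 4, so every xyⁱz is accepted.
Pumping length from the standard proof: p = 6 (the number of states). The repeated state found above gives |xy| = j ≤ 6 and |y| = j − i ≥ 1.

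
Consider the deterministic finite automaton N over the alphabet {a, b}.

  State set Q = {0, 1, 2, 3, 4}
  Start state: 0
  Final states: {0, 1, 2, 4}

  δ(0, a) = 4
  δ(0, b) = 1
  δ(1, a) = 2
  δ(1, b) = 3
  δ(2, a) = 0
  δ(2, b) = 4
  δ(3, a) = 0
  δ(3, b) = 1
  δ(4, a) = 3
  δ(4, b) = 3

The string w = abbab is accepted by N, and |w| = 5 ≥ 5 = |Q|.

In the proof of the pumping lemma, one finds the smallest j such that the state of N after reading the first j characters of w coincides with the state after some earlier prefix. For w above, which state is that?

Run of N on w = a b b a b:
  step 0: 0  (start)
  step 1: 4  (read a: 0→4)
  step 2: 3  (read b: 4→3)
  step 3: 1  (read b: 3→1)
  step 4: 2  (read a: 1→2)
  step 5: 4  (read b: 2→4)   ← first repeat (4 seen earlier)

The earliest repeat is at step j = 5: N is in 4, which it already visited at step i = 1.
With |Q| = 5, pigeonhole forces a state repeat no later than step 5; the substring read between the first and second visits to that state can be pumped.

4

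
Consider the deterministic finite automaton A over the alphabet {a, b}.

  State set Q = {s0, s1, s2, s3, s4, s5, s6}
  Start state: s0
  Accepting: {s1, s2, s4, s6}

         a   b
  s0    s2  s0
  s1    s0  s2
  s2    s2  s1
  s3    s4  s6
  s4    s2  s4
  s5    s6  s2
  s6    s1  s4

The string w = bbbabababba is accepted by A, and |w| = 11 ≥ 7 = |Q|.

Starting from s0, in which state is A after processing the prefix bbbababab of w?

s1

Run of A on the first 9 characters of w = b b b a b a b a b:
  step 0: s0  (start)
  step 1: s0  (read b: s0→s0)
  step 2: s0  (read b: s0→s0)
  step 3: s0  (read b: s0→s0)
  step 4: s2  (read a: s0→s2)
  step 5: s1  (read b: s2→s1)
  step 6: s0  (read a: s1→s0)
  step 7: s0  (read b: s0→s0)
  step 8: s2  (read a: s0→s2)
  step 9: s1  (read b: s2→s1)

After reading 9 characters, A is in state s1.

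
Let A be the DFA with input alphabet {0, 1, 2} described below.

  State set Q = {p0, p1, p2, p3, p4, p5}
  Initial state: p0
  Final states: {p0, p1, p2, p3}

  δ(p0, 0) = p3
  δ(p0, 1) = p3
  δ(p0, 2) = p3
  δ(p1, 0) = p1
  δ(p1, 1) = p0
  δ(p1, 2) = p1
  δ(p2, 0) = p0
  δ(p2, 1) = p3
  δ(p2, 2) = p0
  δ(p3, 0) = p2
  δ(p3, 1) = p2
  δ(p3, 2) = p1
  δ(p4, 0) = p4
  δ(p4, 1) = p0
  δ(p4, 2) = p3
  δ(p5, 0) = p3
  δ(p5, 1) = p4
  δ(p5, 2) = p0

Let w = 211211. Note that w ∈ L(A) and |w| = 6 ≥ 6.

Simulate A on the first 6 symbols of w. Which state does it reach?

Run of A on the first 6 characters of w = 2 1 1 2 1 1:
  step 0: p0  (start)
  step 1: p3  (read 2: p0→p3)
  step 2: p2  (read 1: p3→p2)
  step 3: p3  (read 1: p2→p3)
  step 4: p1  (read 2: p3→p1)
  step 5: p0  (read 1: p1→p0)
  step 6: p3  (read 1: p0→p3)

After reading 6 characters, A is in state p3.

p3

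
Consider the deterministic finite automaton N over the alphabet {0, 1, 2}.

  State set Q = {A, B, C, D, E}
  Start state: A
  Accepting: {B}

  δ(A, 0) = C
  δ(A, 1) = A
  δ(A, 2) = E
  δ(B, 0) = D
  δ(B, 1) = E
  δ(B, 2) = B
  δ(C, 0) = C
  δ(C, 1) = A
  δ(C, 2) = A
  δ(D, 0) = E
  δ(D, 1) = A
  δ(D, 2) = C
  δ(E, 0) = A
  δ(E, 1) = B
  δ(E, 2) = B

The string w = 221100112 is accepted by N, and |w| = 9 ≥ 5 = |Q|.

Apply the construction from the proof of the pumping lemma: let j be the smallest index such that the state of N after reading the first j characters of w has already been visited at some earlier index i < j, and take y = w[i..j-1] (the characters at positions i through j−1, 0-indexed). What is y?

21

State sequence: A -2-> E -2-> B -1-> E -1-> B -0-> D -0-> E -1-> B -1-> E -2-> B
First repeat at step 3: E was already visited.

So i = 1, j = 3, giving x = w[0:1] = 2, y = w[1:3] = 21, z = w[3:9] = 100112.
Check: |xy| = 3 ≤ 5 and |y| = 2 ≥ 1. Reading y takes N from E back to E, so every xyⁱz is accepted.
Pumping length from the standard proof: p = 5 (the number of states). The repeated state found above gives |xy| = j ≤ 5 and |y| = j − i ≥ 1.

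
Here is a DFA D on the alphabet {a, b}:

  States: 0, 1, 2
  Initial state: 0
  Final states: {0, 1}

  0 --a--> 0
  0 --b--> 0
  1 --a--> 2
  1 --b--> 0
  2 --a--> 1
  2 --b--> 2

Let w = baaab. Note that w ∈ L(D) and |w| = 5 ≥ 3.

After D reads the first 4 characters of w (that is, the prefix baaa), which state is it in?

0

State sequence: 0 -b-> 0 -a-> 0 -a-> 0 -a-> 0

After reading 4 characters, D is in state 0.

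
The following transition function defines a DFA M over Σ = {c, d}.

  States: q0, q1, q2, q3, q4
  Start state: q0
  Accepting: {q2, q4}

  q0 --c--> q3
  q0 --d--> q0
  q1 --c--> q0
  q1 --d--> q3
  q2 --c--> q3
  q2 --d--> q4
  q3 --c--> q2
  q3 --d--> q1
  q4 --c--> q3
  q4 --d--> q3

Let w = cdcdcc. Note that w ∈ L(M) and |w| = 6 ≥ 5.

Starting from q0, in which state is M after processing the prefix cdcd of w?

q0

State sequence: q0 -c-> q3 -d-> q1 -c-> q0 -d-> q0

After reading 4 characters, M is in state q0.
(This kind of state-tracing is the core of the pumping-lemma construction: with 5 states, pigeonhole forces a repeat within the first 5 steps.)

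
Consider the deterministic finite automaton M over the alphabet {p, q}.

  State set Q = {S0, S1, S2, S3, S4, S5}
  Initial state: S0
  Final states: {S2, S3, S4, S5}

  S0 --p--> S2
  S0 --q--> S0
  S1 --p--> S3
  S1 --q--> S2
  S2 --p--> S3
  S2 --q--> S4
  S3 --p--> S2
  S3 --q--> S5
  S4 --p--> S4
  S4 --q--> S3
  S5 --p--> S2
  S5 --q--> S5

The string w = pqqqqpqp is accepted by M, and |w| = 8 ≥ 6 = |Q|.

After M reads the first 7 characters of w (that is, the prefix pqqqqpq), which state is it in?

Run of M on the first 7 characters of w = p q q q q p q:
  step 0: S0  (start)
  step 1: S2  (read p: S0→S2)
  step 2: S4  (read q: S2→S4)
  step 3: S3  (read q: S4→S3)
  step 4: S5  (read q: S3→S5)
  step 5: S5  (read q: S5→S5)
  step 6: S2  (read p: S5→S2)
  step 7: S4  (read q: S2→S4)

After reading 7 characters, M is in state S4.
(This kind of state-tracing is the core of the pumping-lemma construction: with 6 states, pigeonhole forces a repeat within the first 6 steps.)

S4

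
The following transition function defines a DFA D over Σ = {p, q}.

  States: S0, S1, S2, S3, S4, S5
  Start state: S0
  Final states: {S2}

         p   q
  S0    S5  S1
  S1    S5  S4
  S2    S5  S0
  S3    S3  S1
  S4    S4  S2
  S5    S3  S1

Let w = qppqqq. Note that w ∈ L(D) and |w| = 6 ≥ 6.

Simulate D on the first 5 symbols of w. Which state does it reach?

Run of D on the first 5 characters of w = q p p q q:
  step 0: S0  (start)
  step 1: S1  (read q: S0→S1)
  step 2: S5  (read p: S1→S5)
  step 3: S3  (read p: S5→S3)
  step 4: S1  (read q: S3→S1)
  step 5: S4  (read q: S1→S4)

After reading 5 characters, D is in state S4.
(This kind of state-tracing is the core of the pumping-lemma construction: with 6 states, pigeonhole forces a repeat within the first 6 steps.)

S4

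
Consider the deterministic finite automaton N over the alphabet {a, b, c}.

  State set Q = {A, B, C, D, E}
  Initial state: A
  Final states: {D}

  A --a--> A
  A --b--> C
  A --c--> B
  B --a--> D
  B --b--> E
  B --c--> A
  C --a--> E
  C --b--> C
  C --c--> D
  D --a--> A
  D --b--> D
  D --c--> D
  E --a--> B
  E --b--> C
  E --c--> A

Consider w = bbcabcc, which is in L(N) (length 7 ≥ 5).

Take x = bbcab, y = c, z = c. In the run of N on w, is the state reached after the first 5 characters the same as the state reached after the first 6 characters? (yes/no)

Run of N on the first 6 characters of w = b b c a b c:
  step 0: A  (start)
  step 1: C  (read b: A→C)
  step 2: C  (read b: C→C)
  step 3: D  (read c: C→D)
  step 4: A  (read a: D→A)
  step 5: C  (read b: A→C)
  step 6: D  (read c: C→D)

After x (step 5): C. After xy (step 6): D.
They differ (C ≠ D), so y is not a cycle from the state after x; this split is not the one the pumping-lemma construction produces, and pumping y need not keep the string in L(N).

no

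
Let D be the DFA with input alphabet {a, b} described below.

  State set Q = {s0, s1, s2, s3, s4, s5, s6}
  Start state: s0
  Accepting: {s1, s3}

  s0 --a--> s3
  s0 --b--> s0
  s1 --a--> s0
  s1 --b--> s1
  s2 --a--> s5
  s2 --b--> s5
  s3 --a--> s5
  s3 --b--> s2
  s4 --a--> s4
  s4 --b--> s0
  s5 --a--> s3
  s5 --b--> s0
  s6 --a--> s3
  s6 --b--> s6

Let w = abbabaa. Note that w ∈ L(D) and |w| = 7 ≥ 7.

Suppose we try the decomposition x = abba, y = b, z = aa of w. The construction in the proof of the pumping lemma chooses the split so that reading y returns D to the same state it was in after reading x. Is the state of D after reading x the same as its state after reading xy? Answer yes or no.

no

Run of D on the first 5 characters of w = a b b a b:
  step 0: s0  (start)
  step 1: s3  (read a: s0→s3)
  step 2: s2  (read b: s3→s2)
  step 3: s5  (read b: s2→s5)
  step 4: s3  (read a: s5→s3)
  step 5: s2  (read b: s3→s2)

After x (step 4): s3. After xy (step 5): s2.
They differ (s3 ≠ s2), so y is not a cycle from the state after x; this split is not the one the pumping-lemma construction produces, and pumping y need not keep the string in L(D).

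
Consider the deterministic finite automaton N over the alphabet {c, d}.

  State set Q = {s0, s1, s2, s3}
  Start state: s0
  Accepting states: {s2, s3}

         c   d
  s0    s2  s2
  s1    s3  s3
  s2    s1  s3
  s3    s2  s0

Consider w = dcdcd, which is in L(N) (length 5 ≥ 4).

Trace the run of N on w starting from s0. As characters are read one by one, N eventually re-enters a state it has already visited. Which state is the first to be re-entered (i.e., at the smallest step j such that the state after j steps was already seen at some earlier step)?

Run of N on w = d c d c d:
  step 0: s0  (start)
  step 1: s2  (read d: s0→s2)
  step 2: s1  (read c: s2→s1)
  step 3: s3  (read d: s1→s3)
  step 4: s2  (read c: s3→s2)   ← first repeat (s2 seen earlier)
  step 5: s3  (read d: s2→s3)

The earliest repeat is at step j = 4: N is in s2, which it already visited at step i = 1.
Pumping length from the standard proof: p = 4 (the number of states). The repeated state found above gives |xy| = j ≤ 4 and |y| = j − i ≥ 1.

s2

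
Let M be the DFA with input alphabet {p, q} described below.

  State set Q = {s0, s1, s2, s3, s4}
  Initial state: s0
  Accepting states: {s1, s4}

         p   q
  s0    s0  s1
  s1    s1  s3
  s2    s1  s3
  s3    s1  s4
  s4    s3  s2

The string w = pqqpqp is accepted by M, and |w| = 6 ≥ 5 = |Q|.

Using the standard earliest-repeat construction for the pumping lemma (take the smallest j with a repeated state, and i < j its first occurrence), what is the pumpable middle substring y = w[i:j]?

State sequence: s0 -p-> s0 -q-> s1 -q-> s3 -p-> s1 -q-> s3 -p-> s1
First repeat at step 1: s0 was already visited.

So i = 0, j = 1, giving x = w[0:0] = ε, y = w[0:1] = p, z = w[1:6] = qqpqp.
Check: |xy| = 1 ≤ 5 and |y| = 1 ≥ 1. Reading y takes M from s0 back to s0, so every xyⁱz is accepted.
The DFA has 5 states, so the proof of the pumping lemma guarantees a repeated state among the first 5+1 visited; the segment between the two visits is the pumpable y.

p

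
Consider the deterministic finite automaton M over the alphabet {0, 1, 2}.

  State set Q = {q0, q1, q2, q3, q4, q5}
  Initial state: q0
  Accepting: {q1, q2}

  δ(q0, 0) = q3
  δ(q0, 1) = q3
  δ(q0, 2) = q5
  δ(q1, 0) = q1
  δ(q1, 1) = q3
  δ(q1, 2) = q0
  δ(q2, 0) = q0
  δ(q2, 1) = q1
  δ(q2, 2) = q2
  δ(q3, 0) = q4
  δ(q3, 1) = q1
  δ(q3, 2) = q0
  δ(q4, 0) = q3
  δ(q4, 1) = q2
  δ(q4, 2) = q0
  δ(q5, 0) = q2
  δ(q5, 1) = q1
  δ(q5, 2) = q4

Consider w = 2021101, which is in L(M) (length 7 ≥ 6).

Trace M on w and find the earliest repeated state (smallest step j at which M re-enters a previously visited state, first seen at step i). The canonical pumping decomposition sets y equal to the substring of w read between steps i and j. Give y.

2

State sequence: q0 -2-> q5 -0-> q2 -2-> q2 -1-> q1 -1-> q3 -0-> q4 -1-> q2
First repeat at step 3: q2 was already visited.

So i = 2, j = 3, giving x = w[0:2] = 20, y = w[2:3] = 2, z = w[3:7] = 1101.
Check: |xy| = 3 ≤ 6 and |y| = 1 ≥ 1. Reading y takes M from q2 back to q2, so every xyⁱz is accepted.
Since M has 6 states, any run of length ≥ 6 visits 6+1 states, so by pigeonhole some state repeats within the first 6 steps — that repeat gives the pumpable loop.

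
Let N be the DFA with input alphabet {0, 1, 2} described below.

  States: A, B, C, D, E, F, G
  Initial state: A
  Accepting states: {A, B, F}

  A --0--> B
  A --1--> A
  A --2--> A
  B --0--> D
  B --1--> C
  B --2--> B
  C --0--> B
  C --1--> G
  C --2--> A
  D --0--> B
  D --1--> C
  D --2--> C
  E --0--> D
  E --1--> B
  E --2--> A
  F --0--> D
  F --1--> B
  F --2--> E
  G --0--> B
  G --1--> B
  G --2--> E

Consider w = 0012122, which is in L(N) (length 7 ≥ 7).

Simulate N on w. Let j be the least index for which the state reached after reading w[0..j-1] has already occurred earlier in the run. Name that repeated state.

A

Run of N on w = 0 0 1 2 1 2 2:
  step 0: A  (start)
  step 1: B  (read 0: A→B)
  step 2: D  (read 0: B→D)
  step 3: C  (read 1: D→C)
  step 4: A  (read 2: C→A)   ← first repeat (A seen earlier)
  step 5: A  (read 1: A→A)
  step 6: A  (read 2: A→A)
  step 7: A  (read 2: A→A)

The earliest repeat is at step j = 4: N is in A, which it already visited at step i = 0.
The DFA has 7 states, so the proof of the pumping lemma guarantees a repeated state among the first 7+1 visited; the segment between the two visits is the pumpable y.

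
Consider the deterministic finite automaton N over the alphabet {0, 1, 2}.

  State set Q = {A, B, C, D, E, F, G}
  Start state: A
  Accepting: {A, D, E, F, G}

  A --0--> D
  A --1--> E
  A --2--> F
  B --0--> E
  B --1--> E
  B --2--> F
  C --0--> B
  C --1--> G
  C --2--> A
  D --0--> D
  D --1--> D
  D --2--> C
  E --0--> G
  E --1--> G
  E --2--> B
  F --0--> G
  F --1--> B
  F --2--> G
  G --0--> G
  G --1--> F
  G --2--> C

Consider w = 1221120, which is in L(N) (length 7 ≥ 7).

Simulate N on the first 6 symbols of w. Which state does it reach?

State sequence: A -1-> E -2-> B -2-> F -1-> B -1-> E -2-> B

After reading 6 characters, N is in state B.
(This kind of state-tracing is the core of the pumping-lemma construction: with 7 states, pigeonhole forces a repeat within the first 7 steps.)

B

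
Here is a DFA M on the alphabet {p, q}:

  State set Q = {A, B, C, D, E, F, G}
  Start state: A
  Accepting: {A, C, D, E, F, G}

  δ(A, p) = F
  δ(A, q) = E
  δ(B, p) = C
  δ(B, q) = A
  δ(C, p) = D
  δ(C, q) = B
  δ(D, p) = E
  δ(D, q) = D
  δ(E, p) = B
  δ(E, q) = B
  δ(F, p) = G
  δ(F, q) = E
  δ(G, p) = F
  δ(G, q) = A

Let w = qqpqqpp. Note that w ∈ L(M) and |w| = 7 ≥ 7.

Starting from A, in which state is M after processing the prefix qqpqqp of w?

F

State sequence: A -q-> E -q-> B -p-> C -q-> B -q-> A -p-> F

After reading 6 characters, M is in state F.
(This kind of state-tracing is the core of the pumping-lemma construction: with 7 states, pigeonhole forces a repeat within the first 7 steps.)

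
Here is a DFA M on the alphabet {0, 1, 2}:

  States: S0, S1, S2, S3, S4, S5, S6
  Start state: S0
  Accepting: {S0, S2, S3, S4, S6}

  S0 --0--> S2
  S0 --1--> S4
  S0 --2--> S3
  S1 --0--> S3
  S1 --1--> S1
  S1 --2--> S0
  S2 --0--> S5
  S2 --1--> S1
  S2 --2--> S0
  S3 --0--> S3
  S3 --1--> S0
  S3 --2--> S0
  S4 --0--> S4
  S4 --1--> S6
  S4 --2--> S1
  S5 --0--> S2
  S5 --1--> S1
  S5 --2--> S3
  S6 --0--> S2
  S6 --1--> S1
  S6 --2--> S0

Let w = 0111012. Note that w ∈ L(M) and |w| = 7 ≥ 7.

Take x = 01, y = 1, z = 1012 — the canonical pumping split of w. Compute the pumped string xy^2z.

01111012

xy^2z = 01·1·1·1012 = 01111012.
Reading y = 1 takes M from S1 back to S1, so after x·y·y the machine is still in S1, and z then leads to the accepting state S3. Hence 01111012 ∈ L(M).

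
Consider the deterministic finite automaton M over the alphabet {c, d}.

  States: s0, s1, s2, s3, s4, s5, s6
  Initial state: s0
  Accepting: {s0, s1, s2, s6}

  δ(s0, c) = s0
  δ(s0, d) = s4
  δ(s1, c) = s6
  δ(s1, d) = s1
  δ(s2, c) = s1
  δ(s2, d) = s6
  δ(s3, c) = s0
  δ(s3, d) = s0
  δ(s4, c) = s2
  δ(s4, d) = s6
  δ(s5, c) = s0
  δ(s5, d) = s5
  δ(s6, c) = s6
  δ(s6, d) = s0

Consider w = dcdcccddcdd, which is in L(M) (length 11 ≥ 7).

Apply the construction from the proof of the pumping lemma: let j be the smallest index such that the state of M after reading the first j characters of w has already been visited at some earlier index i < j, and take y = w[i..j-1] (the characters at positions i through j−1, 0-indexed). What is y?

c

State sequence: s0 -d-> s4 -c-> s2 -d-> s6 -c-> s6 -c-> s6 -c-> s6 -d-> s0 -d-> s4 -c-> s2 -d-> s6 -d-> s0
First repeat at step 4: s6 was already visited.

So i = 3, j = 4, giving x = w[0:3] = dcd, y = w[3:4] = c, z = w[4:11] = ccddcdd.
Check: |xy| = 4 ≤ 7 and |y| = 1 ≥ 1. Reading y takes M from s6 back to s6, so every xyⁱz is accepted.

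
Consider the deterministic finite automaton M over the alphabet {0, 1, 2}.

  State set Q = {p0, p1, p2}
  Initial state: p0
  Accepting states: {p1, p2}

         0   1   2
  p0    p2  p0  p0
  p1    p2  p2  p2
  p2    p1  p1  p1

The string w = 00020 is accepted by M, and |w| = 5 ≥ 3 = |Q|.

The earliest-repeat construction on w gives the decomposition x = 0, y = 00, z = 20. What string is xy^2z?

0000020

xy^2z = 0·00·00·20 = 0000020.
Reading y = 00 takes M from p2 back to p2, so after x·y·y the machine is still in p2, and z then leads to the accepting state p2. Hence 0000020 ∈ L(M).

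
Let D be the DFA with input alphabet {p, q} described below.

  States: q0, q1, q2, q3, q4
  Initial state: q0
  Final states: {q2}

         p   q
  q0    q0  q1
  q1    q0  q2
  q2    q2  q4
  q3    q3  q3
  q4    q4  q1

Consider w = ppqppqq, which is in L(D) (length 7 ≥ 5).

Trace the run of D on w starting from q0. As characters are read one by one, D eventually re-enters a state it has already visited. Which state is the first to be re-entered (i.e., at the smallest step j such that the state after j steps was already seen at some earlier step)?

q0

State sequence: q0 -p-> q0 -p-> q0 -q-> q1 -p-> q0 -p-> q0 -q-> q1 -q-> q2
First repeat at step 1: q0 was already visited.

The earliest repeat is at step j = 1: D is in q0, which it already visited at step i = 0.
With |Q| = 5, pigeonhole forces a state repeat no later than step 5; the substring read between the first and second visits to that state can be pumped.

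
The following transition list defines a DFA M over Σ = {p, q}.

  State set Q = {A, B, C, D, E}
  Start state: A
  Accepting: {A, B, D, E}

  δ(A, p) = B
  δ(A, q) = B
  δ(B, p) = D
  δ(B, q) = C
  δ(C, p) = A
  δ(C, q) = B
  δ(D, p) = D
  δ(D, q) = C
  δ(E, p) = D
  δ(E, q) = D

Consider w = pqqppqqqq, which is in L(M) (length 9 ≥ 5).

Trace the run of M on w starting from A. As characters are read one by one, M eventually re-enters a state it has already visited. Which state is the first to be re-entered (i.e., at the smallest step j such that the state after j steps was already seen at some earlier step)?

Run of M on w = p q q p p q q q q:
  step 0: A  (start)
  step 1: B  (read p: A→B)
  step 2: C  (read q: B→C)
  step 3: B  (read q: C→B)   ← first repeat (B seen earlier)
  step 4: D  (read p: B→D)
  step 5: D  (read p: D→D)
  step 6: C  (read q: D→C)
  step 7: B  (read q: C→B)
  step 8: C  (read q: B→C)
  step 9: B  (read q: C→B)

The earliest repeat is at step j = 3: M is in B, which it already visited at step i = 1.
With |Q| = 5, pigeonhole forces a state repeat no later than step 5; the substring read between the first and second visits to that state can be pumped.

B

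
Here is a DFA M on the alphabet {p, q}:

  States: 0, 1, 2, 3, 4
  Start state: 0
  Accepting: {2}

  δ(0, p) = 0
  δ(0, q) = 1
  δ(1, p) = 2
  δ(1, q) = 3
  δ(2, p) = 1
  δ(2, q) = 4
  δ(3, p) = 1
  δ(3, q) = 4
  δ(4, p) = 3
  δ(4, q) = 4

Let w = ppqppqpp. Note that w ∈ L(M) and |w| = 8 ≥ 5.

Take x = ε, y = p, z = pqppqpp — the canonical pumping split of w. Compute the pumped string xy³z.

ppppqppqpp

xy^3z = ε·p·p·p·pqppqpp = ppppqppqpp.
Reading y = p takes M from 0 back to 0, so after x·y·y·y the machine is still in 0, and z then leads to the accepting state 2. Hence ppppqppqpp ∈ L(M).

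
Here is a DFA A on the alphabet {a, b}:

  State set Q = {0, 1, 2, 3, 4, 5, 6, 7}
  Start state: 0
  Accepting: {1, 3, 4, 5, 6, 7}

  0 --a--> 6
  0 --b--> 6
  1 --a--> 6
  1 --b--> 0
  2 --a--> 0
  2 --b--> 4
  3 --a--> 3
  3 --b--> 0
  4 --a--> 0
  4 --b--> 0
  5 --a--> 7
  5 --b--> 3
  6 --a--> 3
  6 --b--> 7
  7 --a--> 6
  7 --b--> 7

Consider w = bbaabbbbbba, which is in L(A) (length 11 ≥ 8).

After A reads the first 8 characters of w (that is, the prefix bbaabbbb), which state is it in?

7

State sequence: 0 -b-> 6 -b-> 7 -a-> 6 -a-> 3 -b-> 0 -b-> 6 -b-> 7 -b-> 7

After reading 8 characters, A is in state 7.
(This kind of state-tracing is the core of the pumping-lemma construction: with 8 states, pigeonhole forces a repeat within the first 8 steps.)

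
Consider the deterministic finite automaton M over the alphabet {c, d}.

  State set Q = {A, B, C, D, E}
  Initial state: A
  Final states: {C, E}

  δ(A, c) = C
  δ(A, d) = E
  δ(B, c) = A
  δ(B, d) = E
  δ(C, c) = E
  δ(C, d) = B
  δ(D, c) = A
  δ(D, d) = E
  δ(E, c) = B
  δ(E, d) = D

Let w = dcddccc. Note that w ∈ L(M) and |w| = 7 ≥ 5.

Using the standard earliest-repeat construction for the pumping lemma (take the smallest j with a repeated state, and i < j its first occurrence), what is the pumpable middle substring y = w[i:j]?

cd

State sequence: A -d-> E -c-> B -d-> E -d-> D -c-> A -c-> C -c-> E
First repeat at step 3: E was already visited.

So i = 1, j = 3, giving x = w[0:1] = d, y = w[1:3] = cd, z = w[3:7] = dccc.
Check: |xy| = 3 ≤ 5 and |y| = 2 ≥ 1. Reading y takes M from E back to E, so every xyⁱz is accepted.
Since M has 5 states, any run of length ≥ 5 visits 5+1 states, so by pigeonhole some state repeats within the first 5 steps — that repeat gives the pumpable loop.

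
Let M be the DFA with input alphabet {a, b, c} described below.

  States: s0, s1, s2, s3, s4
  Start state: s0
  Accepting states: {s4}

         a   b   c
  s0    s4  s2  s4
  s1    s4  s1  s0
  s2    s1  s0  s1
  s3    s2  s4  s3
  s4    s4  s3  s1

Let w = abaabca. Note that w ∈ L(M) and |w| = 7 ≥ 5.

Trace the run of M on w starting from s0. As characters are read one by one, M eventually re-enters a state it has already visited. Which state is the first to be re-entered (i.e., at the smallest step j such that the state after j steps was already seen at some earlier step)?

s1

Run of M on w = a b a a b c a:
  step 0: s0  (start)
  step 1: s4  (read a: s0→s4)
  step 2: s3  (read b: s4→s3)
  step 3: s2  (read a: s3→s2)
  step 4: s1  (read a: s2→s1)
  step 5: s1  (read b: s1→s1)   ← first repeat (s1 seen earlier)
  step 6: s0  (read c: s1→s0)
  step 7: s4  (read a: s0→s4)

The earliest repeat is at step j = 5: M is in s1, which it already visited at step i = 4.
The DFA has 5 states, so the proof of the pumping lemma guarantees a repeated state among the first 5+1 visited; the segment between the two visits is the pumpable y.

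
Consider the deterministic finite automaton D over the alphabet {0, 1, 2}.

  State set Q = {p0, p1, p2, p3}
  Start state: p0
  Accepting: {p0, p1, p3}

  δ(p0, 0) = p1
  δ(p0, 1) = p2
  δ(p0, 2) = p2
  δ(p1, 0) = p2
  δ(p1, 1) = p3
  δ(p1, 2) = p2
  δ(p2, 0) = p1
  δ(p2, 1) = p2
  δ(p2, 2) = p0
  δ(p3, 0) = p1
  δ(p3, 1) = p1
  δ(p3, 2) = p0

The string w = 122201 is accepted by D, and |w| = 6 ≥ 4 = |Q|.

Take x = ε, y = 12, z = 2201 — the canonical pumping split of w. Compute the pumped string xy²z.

xy^2z = ε·12·12·2201 = 12122201.
Reading y = 12 takes D from p0 back to p0, so after x·y·y the machine is still in p0, and z then leads to the accepting state p3. Hence 12122201 ∈ L(D).

12122201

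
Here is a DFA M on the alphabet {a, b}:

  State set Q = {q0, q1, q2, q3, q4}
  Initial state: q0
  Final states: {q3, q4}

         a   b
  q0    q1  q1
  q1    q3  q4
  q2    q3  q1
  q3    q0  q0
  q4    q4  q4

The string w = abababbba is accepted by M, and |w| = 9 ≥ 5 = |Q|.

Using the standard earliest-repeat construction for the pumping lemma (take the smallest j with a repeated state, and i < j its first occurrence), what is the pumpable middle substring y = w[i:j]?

Run of M on w = a b a b a b b b a:
  step 0: q0  (start)
  step 1: q1  (read a: q0→q1)
  step 2: q4  (read b: q1→q4)
  step 3: q4  (read a: q4→q4)   ← first repeat (q4 seen earlier)
  step 4: q4  (read b: q4→q4)
  step 5: q4  (read a: q4→q4)
  step 6: q4  (read b: q4→q4)
  step 7: q4  (read b: q4→q4)
  step 8: q4  (read b: q4→q4)
  step 9: q4  (read a: q4→q4)

So i = 2, j = 3, giving x = w[0:2] = ab, y = w[2:3] = a, z = w[3:9] = babbba.
Check: |xy| = 3 ≤ 5 and |y| = 1 ≥ 1. Reading y takes M from q4 back to q4, so every xyⁱz is accepted.
With |Q| = 5, pigeonhole forces a state repeat no later than step 5; the substring read between the first and second visits to that state can be pumped.

a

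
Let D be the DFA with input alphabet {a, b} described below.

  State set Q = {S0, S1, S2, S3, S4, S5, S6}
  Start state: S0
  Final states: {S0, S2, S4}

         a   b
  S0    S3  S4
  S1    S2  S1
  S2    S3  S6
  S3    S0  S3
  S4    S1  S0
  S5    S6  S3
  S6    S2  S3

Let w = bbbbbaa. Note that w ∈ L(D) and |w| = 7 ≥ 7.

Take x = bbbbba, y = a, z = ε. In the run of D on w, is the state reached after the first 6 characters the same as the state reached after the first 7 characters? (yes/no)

Run of D on the first 7 characters of w = b b b b b a a:
  step 0: S0  (start)
  step 1: S4  (read b: S0→S4)
  step 2: S0  (read b: S4→S0)
  step 3: S4  (read b: S0→S4)
  step 4: S0  (read b: S4→S0)
  step 5: S4  (read b: S0→S4)
  step 6: S1  (read a: S4→S1)
  step 7: S2  (read a: S1→S2)

After x (step 6): S1. After xy (step 7): S2.
They differ (S1 ≠ S2), so y is not a cycle from the state after x; this split is not the one the pumping-lemma construction produces, and pumping y need not keep the string in L(D).

no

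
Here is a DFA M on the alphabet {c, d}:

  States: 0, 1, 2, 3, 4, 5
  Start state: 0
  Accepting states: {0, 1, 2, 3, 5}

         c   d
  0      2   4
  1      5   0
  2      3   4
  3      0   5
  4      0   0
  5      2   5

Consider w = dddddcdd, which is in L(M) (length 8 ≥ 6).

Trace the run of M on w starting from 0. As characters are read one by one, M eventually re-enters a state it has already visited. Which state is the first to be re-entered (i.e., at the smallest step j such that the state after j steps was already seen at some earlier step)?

0

Run of M on w = d d d d d c d d:
  step 0: 0  (start)
  step 1: 4  (read d: 0→4)
  step 2: 0  (read d: 4→0)   ← first repeat (0 seen earlier)
  step 3: 4  (read d: 0→4)
  step 4: 0  (read d: 4→0)
  step 5: 4  (read d: 0→4)
  step 6: 0  (read c: 4→0)
  step 7: 4  (read d: 0→4)
  step 8: 0  (read d: 4→0)

The earliest repeat is at step j = 2: M is in 0, which it already visited at step i = 0.
Since M has 6 states, any run of length ≥ 6 visits 6+1 states, so by pigeonhole some state repeats within the first 6 steps — that repeat gives the pumpable loop.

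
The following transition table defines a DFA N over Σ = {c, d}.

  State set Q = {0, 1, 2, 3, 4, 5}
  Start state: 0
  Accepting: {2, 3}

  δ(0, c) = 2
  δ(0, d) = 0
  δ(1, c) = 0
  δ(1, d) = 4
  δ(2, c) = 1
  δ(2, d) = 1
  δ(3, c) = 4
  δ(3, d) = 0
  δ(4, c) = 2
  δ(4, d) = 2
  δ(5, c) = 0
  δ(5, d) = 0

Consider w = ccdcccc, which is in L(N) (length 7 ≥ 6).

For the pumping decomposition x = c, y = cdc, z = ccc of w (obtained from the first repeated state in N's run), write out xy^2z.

ccdccdcccc

xy^2z = c·cdc·cdc·ccc = ccdccdcccc.
Reading y = cdc takes N from 2 back to 2, so after x·y·y the machine is still in 2, and z then leads to the accepting state 2. Hence ccdccdcccc ∈ L(N).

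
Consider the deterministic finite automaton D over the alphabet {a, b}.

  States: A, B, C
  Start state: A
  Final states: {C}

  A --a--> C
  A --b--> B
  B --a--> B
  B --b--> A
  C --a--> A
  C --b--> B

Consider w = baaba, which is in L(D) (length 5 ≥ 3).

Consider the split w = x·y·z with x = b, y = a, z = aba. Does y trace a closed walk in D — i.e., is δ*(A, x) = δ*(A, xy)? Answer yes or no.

yes

Run of D on the first 2 characters of w = b a:
  step 0: A  (start)
  step 1: B  (read b: A→B)
  step 2: B  (read a: B→B)

After x (step 1): B. After xy (step 2): B.
They match, so y = a drives D around a cycle from B back to itself; pumping y any number of times keeps D in B before reading z, and xyⁱz ∈ L(D) for every i ≥ 0.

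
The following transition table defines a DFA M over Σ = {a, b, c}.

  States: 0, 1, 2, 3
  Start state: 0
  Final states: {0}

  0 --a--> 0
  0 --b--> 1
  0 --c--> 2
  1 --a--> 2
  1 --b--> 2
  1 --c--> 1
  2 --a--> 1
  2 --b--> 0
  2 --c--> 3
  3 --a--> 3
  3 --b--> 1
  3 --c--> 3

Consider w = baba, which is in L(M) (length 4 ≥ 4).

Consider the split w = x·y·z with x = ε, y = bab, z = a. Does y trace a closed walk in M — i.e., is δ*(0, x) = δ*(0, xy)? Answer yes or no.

Run of M on the first 3 characters of w = b a b:
  step 0: 0  (start)
  step 1: 1  (read b: 0→1)
  step 2: 2  (read a: 1→2)
  step 3: 0  (read b: 2→0)

After x (step 0): 0. After xy (step 3): 0.
They match, so y = bab drives M around a cycle from 0 back to itself; pumping y any number of times keeps M in 0 before reading z, and xyⁱz ∈ L(M) for every i ≥ 0.

yes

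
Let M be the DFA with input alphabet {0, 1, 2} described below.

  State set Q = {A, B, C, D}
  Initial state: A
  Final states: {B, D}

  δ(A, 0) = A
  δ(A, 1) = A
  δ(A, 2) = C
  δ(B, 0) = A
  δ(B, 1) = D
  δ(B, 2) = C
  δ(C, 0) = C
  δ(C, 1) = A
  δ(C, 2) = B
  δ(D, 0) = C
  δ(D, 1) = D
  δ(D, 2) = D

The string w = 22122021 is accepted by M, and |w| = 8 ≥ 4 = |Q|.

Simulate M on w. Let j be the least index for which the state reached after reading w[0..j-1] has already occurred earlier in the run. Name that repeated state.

Run of M on w = 2 2 1 2 2 0 2 1:
  step 0: A  (start)
  step 1: C  (read 2: A→C)
  step 2: B  (read 2: C→B)
  step 3: D  (read 1: B→D)
  step 4: D  (read 2: D→D)   ← first repeat (D seen earlier)
  step 5: D  (read 2: D→D)
  step 6: C  (read 0: D→C)
  step 7: B  (read 2: C→B)
  step 8: D  (read 1: B→D)

The earliest repeat is at step j = 4: M is in D, which it already visited at step i = 3.

D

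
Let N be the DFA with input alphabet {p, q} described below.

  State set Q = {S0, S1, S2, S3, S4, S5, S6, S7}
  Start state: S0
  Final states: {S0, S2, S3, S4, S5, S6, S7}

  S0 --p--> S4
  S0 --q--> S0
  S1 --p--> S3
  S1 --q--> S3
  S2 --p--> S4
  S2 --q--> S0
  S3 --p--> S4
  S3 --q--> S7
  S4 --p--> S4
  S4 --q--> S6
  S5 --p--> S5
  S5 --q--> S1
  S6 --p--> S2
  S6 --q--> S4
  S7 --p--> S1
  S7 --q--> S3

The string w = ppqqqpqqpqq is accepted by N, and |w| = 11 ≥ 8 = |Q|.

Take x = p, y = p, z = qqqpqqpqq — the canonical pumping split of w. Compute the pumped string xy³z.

xy^3z = p·p·p·p·qqqpqqpqq = ppppqqqpqqpqq.
Reading y = p takes N from S4 back to S4, so after x·y·y·y the machine is still in S4, and z then leads to the accepting state S4. Hence ppppqqqpqqpqq ∈ L(N).

ppppqqqpqqpqq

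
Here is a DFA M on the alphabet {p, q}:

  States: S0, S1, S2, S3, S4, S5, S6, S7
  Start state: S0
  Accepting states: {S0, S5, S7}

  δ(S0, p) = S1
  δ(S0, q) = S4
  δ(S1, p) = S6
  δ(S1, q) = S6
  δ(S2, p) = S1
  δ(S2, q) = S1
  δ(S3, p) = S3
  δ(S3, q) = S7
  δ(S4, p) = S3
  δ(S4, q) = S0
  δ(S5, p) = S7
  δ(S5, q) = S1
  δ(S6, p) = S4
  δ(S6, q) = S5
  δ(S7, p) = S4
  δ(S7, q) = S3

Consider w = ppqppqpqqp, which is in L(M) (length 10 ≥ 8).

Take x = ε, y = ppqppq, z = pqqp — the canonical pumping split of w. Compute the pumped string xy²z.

xy^2z = ε·ppqppq·ppqppq·pqqp = ppqppqppqppqpqqp.
Reading y = ppqppq takes M from S0 back to S0, so after x·y·y the machine is still in S0, and z then leads to the accepting state S7. Hence ppqppqppqppqpqqp ∈ L(M).

ppqppqppqppqpqqp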